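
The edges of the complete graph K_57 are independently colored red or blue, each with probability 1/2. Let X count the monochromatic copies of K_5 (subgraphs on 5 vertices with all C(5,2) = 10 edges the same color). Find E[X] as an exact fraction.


Let X = Σ_S X_S over the C(57, 5) = 4187106 subsets S of size 5, where X_S = 1 if the K_5 on S is monochromatic.
For a fixed S, the K_5 on S has C(5, 2) = 10 edges. P[all 10 edges red] = (1/2)^10, and likewise for blue, so P[monochromatic] = 2·(1/2)^10 = 2^{1 − 10} = 1/512.
By linearity: E[X] = C(57, 5) · 2^{1 − 10} = 4187106 · 1/512 = 2093553/256.
Numerically: E[X] ≈ 8177.941.

E[X] = C(57,5)·2^(1−C(5,2)) = 2093553/256 ≈ 8177.941.


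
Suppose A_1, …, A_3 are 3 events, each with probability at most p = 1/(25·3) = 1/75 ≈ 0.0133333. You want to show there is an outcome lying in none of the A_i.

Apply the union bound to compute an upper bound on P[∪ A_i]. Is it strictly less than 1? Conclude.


Union bound: P[∪_{i=1}^{3} A_i] ≤ Σ_i P[A_i] ≤ 3·p = 3·(1/75) = 1/25.
Numerically: 1/25 ≈ 0.0400000.
Is 1/25 < 1? YES.
Since P[∪ A_i] ≤ 1/25 < 1, the complement has P[∩ A_i^c] ≥ 1 − 1/25 = 24/25 > 0, so some outcome avoids every A_i.

3·p = 1/25 ≈ 0.0400000; existence CERTIFIED by the union bound.


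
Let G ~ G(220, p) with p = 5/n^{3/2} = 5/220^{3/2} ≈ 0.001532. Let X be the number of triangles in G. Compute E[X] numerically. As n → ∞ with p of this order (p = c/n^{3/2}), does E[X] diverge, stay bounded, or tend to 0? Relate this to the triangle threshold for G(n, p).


Number of potential triangles: C(220, 3) = 1750540.
Each occurs with probability p³ ≈ (0.001532)³ ≈ 3.597559e-09.
By linearity: E[X] = C(220, 3)·p³ ≈ 1750540 · 3.597559e-09 ≈ 0.0063.
Since α = 3/2 > 1, p = c/n^{3/2} = o(1/n) is below the triangle threshold p ~ 1/n. Asymptotically E[X] ~ (c³/6)·n^{3(1−α)} = (5³/6)·n^{-1.5} → 0, so by Markov's inequality G has no triangles w.h.p.

E[X] ≈ 0.0063; in regime p = Θ(1/n^{3/2}) E[X] tends to 0 (below the triangle threshold p ~ 1/n).


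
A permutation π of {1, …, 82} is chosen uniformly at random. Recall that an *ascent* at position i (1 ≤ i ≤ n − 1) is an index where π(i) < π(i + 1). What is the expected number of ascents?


Write X = Σ X_I over i = 1, …, 81, with X_I the indicator of one ascent.
There are 81 indicators.
For each fixed i, the pair (π(i), π(i+1)) is a uniformly random ordered pair of distinct values from {1, …, 82}; by symmetry P[π(i) < π(i+1)] = 1/2.
By linearity: E[X] = 81 · (1/2) = (82 − 1) · (1/2) = 81/2 ≈ 40.5000.

E[X] = 81/2 = 40.5000.


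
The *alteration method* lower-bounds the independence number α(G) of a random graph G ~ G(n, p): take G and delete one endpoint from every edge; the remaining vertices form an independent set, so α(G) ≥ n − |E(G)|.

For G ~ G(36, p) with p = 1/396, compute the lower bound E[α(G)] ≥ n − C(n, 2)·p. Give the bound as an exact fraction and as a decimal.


E[|E(G)|] = C(36, 2)·p = 630 · (1/396) = 35/22.
E[α(G)] ≥ n − E[|E(G)|] = 36 − 35/22 = 757/22.
Numerically: ≈ 34.4091.
(This is only a lower bound; the true E[α(G)] may be larger.)

E[α(G)] ≥ 757/22 ≈ 34.4091.


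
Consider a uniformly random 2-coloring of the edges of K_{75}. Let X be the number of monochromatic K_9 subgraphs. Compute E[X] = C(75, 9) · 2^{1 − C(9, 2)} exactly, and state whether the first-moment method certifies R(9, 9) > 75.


E[X] = C(75, 9) · 2^{1 − 36} = 125595622175 · 2^{−35} = 125595622175/34359738368.
As a reduced fraction: E[X] = 125595622175/34359738368 ≈ 3.655.
Is E[X] < 1? NO.
Since E[X] ≥ 1, the first-moment bound is inconclusive at n = 75; it does NOT by itself certify R(9, 9) > 75.

E[X] = 125595622175/34359738368 ≈ 3.655; E[X] ≥ 1; first-moment method inconclusive here.


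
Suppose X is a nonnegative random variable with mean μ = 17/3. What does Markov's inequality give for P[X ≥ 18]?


μ = E[X] = 17/3, a = 18.
Markov: P[X ≥ 18] ≤ μ/a = (17/3)/18 = 17/54.
Numerically: ≈ 0.3148.
(Since a = 18 > μ = 5.6667, the bound 17/54 is < 1 and informative.)

P[X ≥ 18] ≤ 17/54 ≈ 0.3148.


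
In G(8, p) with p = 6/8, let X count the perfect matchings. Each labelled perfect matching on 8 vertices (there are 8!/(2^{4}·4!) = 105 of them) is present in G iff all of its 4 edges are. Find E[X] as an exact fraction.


K_8 has 8!/(2^{4}·4!) = 105 labelled perfect matchings.
For each such perfect matching H, let X_H = 1 if all 4 edges of H are present in G. Then P[X_H = 1] = p^{4} = (3/4)^{4} = 81/256.
Summing the indicators: E[X] = Σ_H E[X_H] = 105 · p^{4} = 105 · 81/256 = 8505/256.
Numerically: E[X] ≈ 33.22.

E[X] = 105 · (3/4)^{4} = 8505/256 ≈ 33.22.


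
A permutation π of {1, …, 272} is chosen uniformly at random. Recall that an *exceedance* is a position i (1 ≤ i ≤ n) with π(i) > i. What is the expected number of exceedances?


Write X = Σ_{i=1}^{272} X_i, where X_i = 1_{π(i) > i}.
For each fixed i, π(i) is uniform over {1, …, 272} (marginal of a uniform permutation), so P[π(i) > i] = (n − i)/n. Summing: Σ_{i=1}^{272} (n − i)/n = (0 + 1 + … + 271)/272 = 272(272 − 1)/(2·272) = (272 − 1)/2.
Hence E[X] = Σ_{i=1}^{272} (272 − i)/272 = 271/2 ≈ 135.5000.

E[X] = 271/2 = 135.5000.


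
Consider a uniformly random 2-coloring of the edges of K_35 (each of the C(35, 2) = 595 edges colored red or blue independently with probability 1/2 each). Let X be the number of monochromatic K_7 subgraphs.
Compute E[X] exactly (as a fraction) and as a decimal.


Let X = Σ_S X_S over the C(35, 7) = 6724520 subsets S of size 7, where X_S = 1 if the K_7 on S is monochromatic.
For a fixed S, the K_7 on S has C(7, 2) = 21 edges. P[all 21 edges red] = (1/2)^21, and likewise for blue, so P[monochromatic] = 2·(1/2)^21 = 2^{1 − 21} = 1/1048576.
By linearity: E[X] = C(35, 7) · 2^{1 − 21} = 6724520 · 1/1048576 = 840565/131072.
Numerically: E[X] ≈ 6.413.

E[X] = C(35,7)·2^(1−C(7,2)) = 840565/131072 ≈ 6.413.


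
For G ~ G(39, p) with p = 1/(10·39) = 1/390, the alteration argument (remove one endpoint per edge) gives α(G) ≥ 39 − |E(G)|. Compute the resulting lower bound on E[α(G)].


E[|E(G)|] = C(39, 2)·p = 741 · (1/390) = 19/10.
E[α(G)] ≥ n − E[|E(G)|] = 39 − 19/10 = 371/10.
Numerically: ≈ 37.1000.
(This is only a lower bound; the true E[α(G)] may be larger.)

E[α(G)] ≥ 371/10 ≈ 37.1000.


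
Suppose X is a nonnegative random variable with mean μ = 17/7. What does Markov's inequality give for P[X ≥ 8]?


μ = E[X] = 17/7, a = 8.
Markov: P[X ≥ 8] ≤ μ/a = (17/7)/8 = 17/56.
Numerically: ≈ 0.303571.
(Since a = 8 > μ = 2.428571, the bound 17/56 is < 1 and informative.)

P[X ≥ 8] ≤ 17/56 ≈ 0.303571.


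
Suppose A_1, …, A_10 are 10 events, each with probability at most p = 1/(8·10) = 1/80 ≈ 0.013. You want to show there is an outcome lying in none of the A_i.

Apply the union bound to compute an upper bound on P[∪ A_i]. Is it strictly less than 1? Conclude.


Union bound: P[∪_{i=1}^{10} A_i] ≤ Σ_i P[A_i] ≤ 10·p = 10·(1/80) = 1/8.
Numerically: 1/8 ≈ 0.125.
Is 1/8 < 1? YES.
Since P[∪ A_i] ≤ 1/8 < 1, the complement has P[∩ A_i^c] ≥ 1 − 1/8 = 7/8 > 0, so some outcome avoids every A_i.

10·p = 1/8 ≈ 0.125; existence CERTIFIED by the union bound.


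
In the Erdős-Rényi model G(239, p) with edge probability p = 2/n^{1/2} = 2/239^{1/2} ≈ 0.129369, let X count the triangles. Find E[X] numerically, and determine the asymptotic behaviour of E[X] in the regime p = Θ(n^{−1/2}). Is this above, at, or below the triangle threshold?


Number of potential triangles: C(239, 3) = 2246839.
Each occurs with probability p³ ≈ (0.129369)³ ≈ 2.16517566e-03.
By linearity: E[X] = C(239, 3)·p³ ≈ 2246839 · 2.16517566e-03 ≈ 4864.801107.
Since α = 1/2 < 1, p = c/n^{1/2} ≫ 1/n is above the triangle threshold p ~ 1/n. Asymptotically E[X] ~ (c³/6)·n^{3(1−α)} = (2³/6)·n^{1.5} → ∞; triangles are abundant w.h.p.

E[X] ≈ 4864.801107; in regime p = Θ(1/n^{1/2}) E[X] diverges (above the triangle threshold p ~ 1/n).


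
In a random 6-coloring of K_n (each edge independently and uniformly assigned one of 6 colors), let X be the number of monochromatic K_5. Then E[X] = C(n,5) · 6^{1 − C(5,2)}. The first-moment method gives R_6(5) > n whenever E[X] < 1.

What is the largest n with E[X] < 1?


We need C(n, 5) · 6^{1 − 10} < 1, i.e. C(n, 5) < 6^{10 − 1} = 10077696.
Check values of n near the boundary:
  n = 63: C(63, 5) = 7028847; 7028847 < 10077696? YES
  n = 64: C(64, 5) = 7624512; 7624512 < 10077696? YES
  n = 65: C(65, 5) = 8259888; 8259888 < 10077696? YES
  n = 66: C(66, 5) = 8936928; 8936928 < 10077696? YES
  n = 67: C(67, 5) = 9657648; 9657648 < 10077696? YES
  n = 68: C(68, 5) = 10424128; 10424128 < 10077696? NO
  n = 69: C(69, 5) = 11238513; 11238513 < 10077696? NO
The largest n with C(n, 5) < 10077696 is n = 67 (where E[X] = 67067/69984 ≈ 0.95832). Hence R_6(5) > 67, i.e. R_6(5) ≥ 68.

Largest n = 67; hence R_6(5) > 67.


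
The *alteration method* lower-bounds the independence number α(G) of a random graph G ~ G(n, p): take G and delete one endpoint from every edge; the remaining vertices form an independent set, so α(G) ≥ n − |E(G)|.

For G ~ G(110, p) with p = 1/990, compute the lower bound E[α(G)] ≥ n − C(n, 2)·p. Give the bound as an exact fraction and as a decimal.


E[|E(G)|] = C(110, 2)·p = 5995 · (1/990) = 109/18.
E[α(G)] ≥ n − E[|E(G)|] = 110 − 109/18 = 1871/18.
Numerically: ≈ 103.9444.
(This is only a lower bound; the true E[α(G)] may be larger.)

E[α(G)] ≥ 1871/18 ≈ 103.9444.


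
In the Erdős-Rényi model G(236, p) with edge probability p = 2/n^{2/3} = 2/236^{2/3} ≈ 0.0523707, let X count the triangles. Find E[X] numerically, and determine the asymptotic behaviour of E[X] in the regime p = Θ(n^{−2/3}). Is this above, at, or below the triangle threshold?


Number of potential triangles: C(236, 3) = 2162940.
Each occurs with probability p³ ≈ (0.0523707)³ ≈ 1.43636886e-04.
By linearity: E[X] = C(236, 3)·p³ ≈ 2162940 · 1.43636886e-04 ≈ 310.677966.
Since α = 2/3 < 1, p = c/n^{2/3} ≫ 1/n is above the triangle threshold p ~ 1/n. Asymptotically E[X] ~ (c³/6)·n^{3(1−α)} = (2³/6)·n^{1} → ∞; triangles are abundant w.h.p.

E[X] ≈ 310.677966; in regime p = Θ(1/n^{2/3}) E[X] diverges (above the triangle threshold p ~ 1/n).


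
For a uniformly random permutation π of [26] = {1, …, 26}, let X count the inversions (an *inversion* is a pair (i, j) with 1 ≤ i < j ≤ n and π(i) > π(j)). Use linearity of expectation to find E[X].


Write X = Σ X_I over the C(26, 2) = 325 pairs i < j, with X_I the indicator of one inversion.
There are 325 indicators.
For each fixed pair i < j, the values π(i) and π(j) are two distinct elements of {1, …, 26} in uniformly random order; by symmetry P[π(i) > π(j)] = 1/2.
By linearity: E[X] = 325 · (1/2) = C(26, 2) · (1/2) = 325/2 = 325/2 ≈ 162.500000.

E[X] = 325/2 = 162.500000.


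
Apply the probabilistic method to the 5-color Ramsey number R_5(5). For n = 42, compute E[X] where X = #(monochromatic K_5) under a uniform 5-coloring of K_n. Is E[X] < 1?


E[X] = C(42, 5) · 5^{1 − 10} = 850668 · 5^{−9} = 850668/1953125.
As a reduced fraction: E[X] = 850668/1953125 ≈ 0.4355.
Is E[X] < 1? YES.
Since E[X] < 1, there exists a 5-coloring of K_{42} with no monochromatic K_5; hence R_5(5) > 42.

E[X] = 850668/1953125 ≈ 0.4355; E[X] < 1, so R_5(5) > 42.


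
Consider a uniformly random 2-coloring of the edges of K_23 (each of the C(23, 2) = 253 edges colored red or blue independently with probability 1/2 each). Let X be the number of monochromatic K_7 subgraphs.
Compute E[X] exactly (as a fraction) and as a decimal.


Let X = Σ_S X_S over the C(23, 7) = 245157 subsets S of size 7, where X_S = 1 if the K_7 on S is monochromatic.
For a fixed S, the K_7 on S has C(7, 2) = 21 edges. P[all 21 edges red] = (1/2)^21, and likewise for blue, so P[monochromatic] = 2·(1/2)^21 = 2^{1 − 21} = 1/1048576.
Summing: E[X] = C(23, 7) · 2^{1 − 21} = 245157 · 1/1048576 = 245157/1048576.
Numerically: E[X] ≈ 0.234.

E[X] = C(23,7)·2^(1−C(7,2)) = 245157/1048576 ≈ 0.234.


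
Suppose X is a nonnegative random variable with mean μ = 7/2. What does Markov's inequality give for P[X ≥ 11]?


μ = E[X] = 7/2, a = 11.
Markov: P[X ≥ 11] ≤ μ/a = (7/2)/11 = 7/22.
Numerically: ≈ 0.3182.
(Since a = 11 > μ = 3.5000, the bound 7/22 is < 1 and informative.)

P[X ≥ 11] ≤ 7/22 ≈ 0.3182.


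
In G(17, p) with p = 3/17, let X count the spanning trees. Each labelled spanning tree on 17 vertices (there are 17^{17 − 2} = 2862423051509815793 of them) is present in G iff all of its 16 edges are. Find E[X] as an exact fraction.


K_17 has 17^{17 − 2} = 2862423051509815793 labelled spanning trees.
For each such spanning tree H, let X_H = 1 if all 16 edges of H are present in G. Then P[X_H = 1] = p^{16} = (3/17)^{16} = 43046721/48661191875666868481.
Summing the indicators: E[X] = Σ_H E[X_H] = 2862423051509815793 · p^{16} = 2862423051509815793 · 43046721/48661191875666868481 = 43046721/17.
Numerically: E[X] ≈ 2.5322e+06.

E[X] = 2862423051509815793 · (3/17)^{16} = 43046721/17 ≈ 2.5322e+06.


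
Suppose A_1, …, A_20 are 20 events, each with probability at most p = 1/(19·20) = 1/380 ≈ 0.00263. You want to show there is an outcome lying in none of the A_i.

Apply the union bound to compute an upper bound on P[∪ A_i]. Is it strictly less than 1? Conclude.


Union bound: P[∪_{i=1}^{20} A_i] ≤ Σ_i P[A_i] ≤ 20·p = 20·(1/380) = 1/19.
Numerically: 1/19 ≈ 0.05263.
Is 1/19 < 1? YES.
Since P[∪ A_i] ≤ 1/19 < 1, the complement has P[∩ A_i^c] ≥ 1 − 1/19 = 18/19 > 0, so some outcome avoids every A_i.

20·p = 1/19 ≈ 0.05263; existence CERTIFIED by the union bound.


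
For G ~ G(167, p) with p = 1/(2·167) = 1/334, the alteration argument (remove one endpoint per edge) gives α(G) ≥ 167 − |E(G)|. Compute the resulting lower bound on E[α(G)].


E[|E(G)|] = C(167, 2)·p = 13861 · (1/334) = 83/2.
E[α(G)] ≥ n − E[|E(G)|] = 167 − 83/2 = 251/2.
Numerically: ≈ 125.5000.
(This is only a lower bound; the true E[α(G)] may be larger.)

E[α(G)] ≥ 251/2 ≈ 125.5000.


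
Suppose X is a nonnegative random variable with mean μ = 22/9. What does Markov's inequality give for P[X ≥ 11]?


μ = E[X] = 22/9, a = 11.
Markov: P[X ≥ 11] ≤ μ/a = (22/9)/11 = 2/9.
Numerically: ≈ 0.222.
(Since a = 11 > μ = 2.444, the bound 2/9 is < 1 and informative.)

P[X ≥ 11] ≤ 2/9 ≈ 0.222.


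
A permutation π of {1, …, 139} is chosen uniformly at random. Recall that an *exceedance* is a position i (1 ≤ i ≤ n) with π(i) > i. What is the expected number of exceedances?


Write X = Σ_{i=1}^{139} X_i, where X_i = 1_{π(i) > i}.
For each fixed i, π(i) is uniform over {1, …, 139} (marginal of a uniform permutation), so P[π(i) > i] = (n − i)/n. Summing: Σ_{i=1}^{139} (n − i)/n = (0 + 1 + … + 138)/139 = 139(139 − 1)/(2·139) = (139 − 1)/2.
Hence E[X] = Σ_{i=1}^{139} (139 − i)/139 = 69 ≈ 69.000.

E[X] = 69 = 69.000.


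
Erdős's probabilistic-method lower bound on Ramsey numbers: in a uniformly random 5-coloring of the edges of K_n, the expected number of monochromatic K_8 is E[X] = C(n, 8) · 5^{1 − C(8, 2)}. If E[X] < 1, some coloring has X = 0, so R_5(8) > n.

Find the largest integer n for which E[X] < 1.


We need C(n, 8) · 5^{1 − 28} < 1, i.e. C(n, 8) < 5^{28 − 1} = 7450580596923828125.
Check values of n near the boundary:
  n = 861: C(861, 8) = 7250034996615275865; 7250034996615275865 < 7450580596923828125? YES
  n = 862: C(862, 8) = 7317951015318931845; 7317951015318931845 < 7450580596923828125? YES
  n = 863: C(863, 8) = 7386423071602617757; 7386423071602617757 < 7450580596923828125? YES
  n = 864: C(864, 8) = 7455455062926006708; 7455455062926006708 < 7450580596923828125? NO
  n = 865: C(865, 8) = 7525050909487743060; 7525050909487743060 < 7450580596923828125? NO
  n = 866: C(866, 8) = 7595214554331451620; 7595214554331451620 < 7450580596923828125? NO
The largest n with C(n, 8) < 7450580596923828125 is n = 863 (where E[X] = 7386423071602617757/7450580596923828125 ≈ 0.99139). Hence R_5(8) > 863, i.e. R_5(8) ≥ 864.

Largest n = 863; hence R_5(8) > 863.


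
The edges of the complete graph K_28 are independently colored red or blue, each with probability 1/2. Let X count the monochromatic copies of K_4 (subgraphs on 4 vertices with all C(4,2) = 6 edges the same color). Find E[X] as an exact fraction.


Let X = Σ_S X_S over the C(28, 4) = 20475 subsets S of size 4, where X_S = 1 if the K_4 on S is monochromatic.
For a fixed S, the K_4 on S has C(4, 2) = 6 edges. P[all 6 edges red] = (1/2)^6, and likewise for blue, so P[monochromatic] = 2·(1/2)^6 = 2^{1 − 6} = 1/32.
By linearity of expectation: E[X] = C(28, 4) · 2^{1 − 6} = 20475 · 1/32 = 20475/32.
Numerically: E[X] ≈ 639.844.

E[X] = C(28,4)·2^(1−C(4,2)) = 20475/32 ≈ 639.844.


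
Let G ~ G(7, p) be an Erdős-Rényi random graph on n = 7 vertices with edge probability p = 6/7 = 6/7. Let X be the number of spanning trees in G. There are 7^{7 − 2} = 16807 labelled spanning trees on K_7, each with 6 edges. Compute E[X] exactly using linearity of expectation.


K_7 has 7^{7 − 2} = 16807 labelled spanning trees.
For each such spanning tree H, let X_H = 1 if all 6 edges of H are present in G. Then P[X_H = 1] = p^{6} = (6/7)^{6} = 46656/117649.
By linearity: E[X] = Σ_H E[X_H] = 16807 · p^{6} = 16807 · 46656/117649 = 46656/7.
Numerically: E[X] ≈ 6665.

E[X] = 16807 · (6/7)^{6} = 46656/7 ≈ 6665.


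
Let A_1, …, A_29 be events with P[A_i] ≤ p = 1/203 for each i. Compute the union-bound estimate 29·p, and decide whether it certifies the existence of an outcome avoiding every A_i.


Union bound: P[∪_{i=1}^{29} A_i] ≤ Σ_i P[A_i] ≤ 29·p = 29·(1/203) = 1/7.
Numerically: 1/7 ≈ 0.1428571.
Is 1/7 < 1? YES.
Since P[∪ A_i] ≤ 1/7 < 1, the complement has P[∩ A_i^c] ≥ 1 − 1/7 = 6/7 > 0, so some outcome avoids every A_i.

29·p = 1/7 ≈ 0.1428571; existence CERTIFIED by the union bound.


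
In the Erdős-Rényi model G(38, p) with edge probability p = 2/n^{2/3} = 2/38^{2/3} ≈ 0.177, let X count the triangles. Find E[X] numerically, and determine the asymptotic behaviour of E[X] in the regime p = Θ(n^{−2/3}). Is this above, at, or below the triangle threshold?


Number of potential triangles: C(38, 3) = 8436.
Each occurs with probability p³ ≈ (0.177)³ ≈ 5.54017e-03.
By linearity: E[X] = C(38, 3)·p³ ≈ 8436 · 5.54017e-03 ≈ 46.737.
Since α = 2/3 < 1, p = c/n^{2/3} ≫ 1/n is above the triangle threshold p ~ 1/n. Asymptotically E[X] ~ (c³/6)·n^{3(1−α)} = (2³/6)·n^{1} → ∞; triangles are abundant w.h.p.

E[X] ≈ 46.737; in regime p = Θ(1/n^{2/3}) E[X] diverges (above the triangle threshold p ~ 1/n).


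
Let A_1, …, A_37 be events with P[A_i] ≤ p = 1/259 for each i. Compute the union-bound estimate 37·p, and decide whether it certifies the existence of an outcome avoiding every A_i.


Union bound: P[∪_{i=1}^{37} A_i] ≤ Σ_i P[A_i] ≤ 37·p = 37·(1/259) = 1/7.
Numerically: 1/7 ≈ 0.1428571.
Is 1/7 < 1? YES.
Since P[∪ A_i] ≤ 1/7 < 1, the complement has P[∩ A_i^c] ≥ 1 − 1/7 = 6/7 > 0, so some outcome avoids every A_i.

37·p = 1/7 ≈ 0.1428571; existence CERTIFIED by the union bound.


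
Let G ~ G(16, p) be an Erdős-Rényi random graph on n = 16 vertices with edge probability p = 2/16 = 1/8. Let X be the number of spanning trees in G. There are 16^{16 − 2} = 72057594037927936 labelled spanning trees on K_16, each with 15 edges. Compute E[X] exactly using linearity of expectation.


K_16 has 16^{16 − 2} = 72057594037927936 labelled spanning trees.
For each such spanning tree H, let X_H = 1 if all 15 edges of H are present in G. Then P[X_H = 1] = p^{15} = (1/8)^{15} = 1/35184372088832.
By linearity: E[X] = Σ_H E[X_H] = 72057594037927936 · p^{15} = 72057594037927936 · 1/35184372088832 = 2048.
Numerically: E[X] ≈ 2048.

E[X] = 72057594037927936 · (1/8)^{15} = 2048 ≈ 2048.


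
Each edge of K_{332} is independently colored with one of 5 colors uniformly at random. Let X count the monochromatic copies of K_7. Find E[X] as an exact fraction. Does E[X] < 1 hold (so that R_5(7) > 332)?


E[X] = C(332, 7) · 5^{1 − 21} = 82772214646616 · 5^{−20} = 82772214646616/95367431640625.
As a reduced fraction: E[X] = 82772214646616/95367431640625 ≈ 0.86793.
Is E[X] < 1? YES.
Since E[X] < 1, there exists a 5-coloring of K_{332} with no monochromatic K_7; hence R_5(7) > 332.

E[X] = 82772214646616/95367431640625 ≈ 0.86793; E[X] < 1, so R_5(7) > 332.


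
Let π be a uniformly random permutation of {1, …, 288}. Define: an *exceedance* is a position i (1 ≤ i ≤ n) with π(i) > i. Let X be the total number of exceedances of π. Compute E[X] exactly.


Write X = Σ_{i=1}^{288} X_i, where X_i = 1_{π(i) > i}.
For each fixed i, π(i) is uniform over {1, …, 288} (marginal of a uniform permutation), so P[π(i) > i] = (n − i)/n. Summing: Σ_{i=1}^{288} (n − i)/n = (0 + 1 + … + 287)/288 = 288(288 − 1)/(2·288) = (288 − 1)/2.
Hence E[X] = Σ_{i=1}^{288} (288 − i)/288 = 287/2 ≈ 143.500.

E[X] = 287/2 = 143.500.


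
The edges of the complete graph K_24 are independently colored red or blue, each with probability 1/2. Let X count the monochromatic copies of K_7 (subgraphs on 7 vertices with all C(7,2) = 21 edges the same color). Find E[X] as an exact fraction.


Let X = Σ_S X_S over the C(24, 7) = 346104 subsets S of size 7, where X_S = 1 if the K_7 on S is monochromatic.
For a fixed S, the K_7 on S has C(7, 2) = 21 edges. P[all 21 edges red] = (1/2)^21, and likewise for blue, so P[monochromatic] = 2·(1/2)^21 = 2^{1 − 21} = 1/1048576.
By linearity of expectation: E[X] = C(24, 7) · 2^{1 − 21} = 346104 · 1/1048576 = 43263/131072.
Numerically: E[X] ≈ 0.330.

E[X] = C(24,7)·2^(1−C(7,2)) = 43263/131072 ≈ 0.330.


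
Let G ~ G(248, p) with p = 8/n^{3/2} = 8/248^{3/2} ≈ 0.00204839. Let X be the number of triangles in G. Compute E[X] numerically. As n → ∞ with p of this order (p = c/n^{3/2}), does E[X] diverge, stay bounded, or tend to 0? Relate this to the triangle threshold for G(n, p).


Number of potential triangles: C(248, 3) = 2511496.
Each occurs with probability p³ ≈ (0.00204839)³ ≈ 8.59483210e-09.
By linearity: E[X] = C(248, 3)·p³ ≈ 2511496 · 8.59483210e-09 ≈ 0.021586.
Since α = 3/2 > 1, p = c/n^{3/2} = o(1/n) is below the triangle threshold p ~ 1/n. Asymptotically E[X] ~ (c³/6)·n^{3(1−α)} = (8³/6)·n^{-1.5} → 0, so by Markov's inequality G has no triangles w.h.p.

E[X] ≈ 0.021586; in regime p = Θ(1/n^{3/2}) E[X] tends to 0 (below the triangle threshold p ~ 1/n).


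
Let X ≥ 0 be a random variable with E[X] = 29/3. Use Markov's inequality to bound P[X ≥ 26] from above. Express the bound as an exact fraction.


μ = E[X] = 29/3, a = 26.
Markov: P[X ≥ 26] ≤ μ/a = (29/3)/26 = 29/78.
Numerically: ≈ 0.371795.
(Since a = 26 > μ = 9.666667, the bound 29/78 is < 1 and informative.)

P[X ≥ 26] ≤ 29/78 ≈ 0.371795.


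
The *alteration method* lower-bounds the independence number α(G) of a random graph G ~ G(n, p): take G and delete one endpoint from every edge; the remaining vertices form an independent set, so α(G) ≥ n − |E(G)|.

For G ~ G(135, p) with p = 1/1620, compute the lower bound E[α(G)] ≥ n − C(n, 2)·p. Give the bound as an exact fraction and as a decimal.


E[|E(G)|] = C(135, 2)·p = 9045 · (1/1620) = 67/12.
E[α(G)] ≥ n − E[|E(G)|] = 135 − 67/12 = 1553/12.
Numerically: ≈ 129.4167.
(This is only a lower bound; the true E[α(G)] may be larger.)

E[α(G)] ≥ 1553/12 ≈ 129.4167.


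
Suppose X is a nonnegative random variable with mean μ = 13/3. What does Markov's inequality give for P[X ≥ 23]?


μ = E[X] = 13/3, a = 23.
Markov: P[X ≥ 23] ≤ μ/a = (13/3)/23 = 13/69.
Numerically: ≈ 0.18841.
(Since a = 23 > μ = 4.33333, the bound 13/69 is < 1 and informative.)

P[X ≥ 23] ≤ 13/69 ≈ 0.18841.


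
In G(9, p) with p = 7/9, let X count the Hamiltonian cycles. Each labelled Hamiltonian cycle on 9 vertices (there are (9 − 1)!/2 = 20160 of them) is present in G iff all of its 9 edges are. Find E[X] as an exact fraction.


K_9 has (9 − 1)!/2 = 20160 labelled Hamiltonian cycles.
For each such Hamiltonian cycle H, let X_H = 1 if all 9 edges of H are present in G. Then P[X_H = 1] = p^{9} = (7/9)^{9} = 40353607/387420489.
By linearity: E[X] = Σ_H E[X_H] = 20160 · p^{9} = 20160 · 40353607/387420489 = 90392079680/43046721.
Numerically: E[X] ≈ 2100.

E[X] = 20160 · (7/9)^{9} = 90392079680/43046721 ≈ 2100.


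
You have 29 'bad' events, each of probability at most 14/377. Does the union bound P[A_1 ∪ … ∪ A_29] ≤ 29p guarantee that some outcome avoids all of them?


Union bound: P[∪_{i=1}^{29} A_i] ≤ Σ_i P[A_i] ≤ 29·p = 29·(14/377) = 14/13.
Numerically: 14/13 ≈ 1.0769231.
Is 14/13 < 1? NO.
Since the bound 14/13 is ≥ 1, the union bound is uninformative here; it does NOT by itself certify existence.

29·p = 14/13 ≈ 1.0769231; existence NOT certified by the union bound.


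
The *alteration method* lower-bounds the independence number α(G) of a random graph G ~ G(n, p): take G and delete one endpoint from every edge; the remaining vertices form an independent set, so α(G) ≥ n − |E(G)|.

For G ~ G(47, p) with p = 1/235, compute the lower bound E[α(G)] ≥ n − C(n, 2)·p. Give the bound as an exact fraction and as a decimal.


E[|E(G)|] = C(47, 2)·p = 1081 · (1/235) = 23/5.
E[α(G)] ≥ n − E[|E(G)|] = 47 − 23/5 = 212/5.
Numerically: ≈ 42.400.
(This is only a lower bound; the true E[α(G)] may be larger.)

E[α(G)] ≥ 212/5 ≈ 42.400.


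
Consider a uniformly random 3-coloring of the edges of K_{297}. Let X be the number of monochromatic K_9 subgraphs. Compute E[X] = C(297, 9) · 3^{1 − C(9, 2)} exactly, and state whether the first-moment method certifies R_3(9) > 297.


E[X] = C(297, 9) · 3^{1 − 36} = 43842345008337645 · 3^{−35} = 43842345008337645/50031545098999707.
As a reduced fraction: E[X] = 14614115002779215/16677181699666569 ≈ 0.8762940.
Is E[X] < 1? YES.
Since E[X] < 1, there exists a 3-coloring of K_{297} with no monochromatic K_9; hence R_3(9) > 297.

E[X] = 14614115002779215/16677181699666569 ≈ 0.8762940; E[X] < 1, so R_3(9) > 297.


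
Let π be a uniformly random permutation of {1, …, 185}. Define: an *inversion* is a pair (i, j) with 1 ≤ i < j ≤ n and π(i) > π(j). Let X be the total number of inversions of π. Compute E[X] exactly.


Write X = Σ X_I over the C(185, 2) = 17020 pairs i < j, with X_I the indicator of one inversion.
There are 17020 indicators.
For each fixed pair i < j, the values π(i) and π(j) are two distinct elements of {1, …, 185} in uniformly random order; by symmetry P[π(i) > π(j)] = 1/2.
By linearity: E[X] = 17020 · (1/2) = C(185, 2) · (1/2) = 17020/2 = 8510 ≈ 8510.000000.

E[X] = 8510 = 8510.000000.


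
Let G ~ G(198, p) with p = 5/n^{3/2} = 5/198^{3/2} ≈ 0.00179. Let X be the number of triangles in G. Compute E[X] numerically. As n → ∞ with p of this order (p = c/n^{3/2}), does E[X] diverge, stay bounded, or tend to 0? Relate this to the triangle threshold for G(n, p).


Number of potential triangles: C(198, 3) = 1274196.
Each occurs with probability p³ ≈ (0.00179)³ ≈ 5.77985e-09.
By linearity: E[X] = C(198, 3)·p³ ≈ 1274196 · 5.77985e-09 ≈ 0.007.
Since α = 3/2 > 1, p = c/n^{3/2} = o(1/n) is below the triangle threshold p ~ 1/n. Asymptotically E[X] ~ (c³/6)·n^{3(1−α)} = (5³/6)·n^{-1.5} → 0, so by Markov's inequality G has no triangles w.h.p.

E[X] ≈ 0.007; in regime p = Θ(1/n^{3/2}) E[X] tends to 0 (below the triangle threshold p ~ 1/n).


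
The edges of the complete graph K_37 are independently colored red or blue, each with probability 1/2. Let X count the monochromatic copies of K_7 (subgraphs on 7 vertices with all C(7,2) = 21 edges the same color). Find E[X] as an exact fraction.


Let X = Σ_S X_S over the C(37, 7) = 10295472 subsets S of size 7, where X_S = 1 if the K_7 on S is monochromatic.
For a fixed S, the K_7 on S has C(7, 2) = 21 edges. P[all 21 edges red] = (1/2)^21, and likewise for blue, so P[monochromatic] = 2·(1/2)^21 = 2^{1 − 21} = 1/1048576.
By linearity: E[X] = C(37, 7) · 2^{1 − 21} = 10295472 · 1/1048576 = 643467/65536.
Numerically: E[X] ≈ 9.8185.

E[X] = C(37,7)·2^(1−C(7,2)) = 643467/65536 ≈ 9.8185.


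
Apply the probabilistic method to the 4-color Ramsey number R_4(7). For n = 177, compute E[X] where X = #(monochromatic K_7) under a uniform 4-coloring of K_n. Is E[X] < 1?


E[X] = C(177, 7) · 4^{1 − 21} = 957664425960 · 4^{−20} = 957664425960/1099511627776.
As a reduced fraction: E[X] = 119708053245/137438953472 ≈ 0.87099.
Is E[X] < 1? YES.
Since E[X] < 1, there exists a 4-coloring of K_{177} with no monochromatic K_7; hence R_4(7) > 177.

E[X] = 119708053245/137438953472 ≈ 0.87099; E[X] < 1, so R_4(7) > 177.


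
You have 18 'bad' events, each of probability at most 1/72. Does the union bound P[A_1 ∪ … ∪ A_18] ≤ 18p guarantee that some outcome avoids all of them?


Union bound: P[∪_{i=1}^{18} A_i] ≤ Σ_i P[A_i] ≤ 18·p = 18·(1/72) = 1/4.
Numerically: 1/4 ≈ 0.2500.
Is 1/4 < 1? YES.
Since P[∪ A_i] ≤ 1/4 < 1, the complement has P[∩ A_i^c] ≥ 1 − 1/4 = 3/4 > 0, so some outcome avoids every A_i.

18·p = 1/4 ≈ 0.2500; existence CERTIFIED by the union bound.


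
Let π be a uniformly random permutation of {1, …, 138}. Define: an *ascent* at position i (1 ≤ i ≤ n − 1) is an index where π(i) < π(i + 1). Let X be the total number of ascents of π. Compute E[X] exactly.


Write X = Σ X_I over i = 1, …, 137, with X_I the indicator of one ascent.
There are 137 indicators.
For each fixed i, the pair (π(i), π(i+1)) is a uniformly random ordered pair of distinct values from {1, …, 138}; by symmetry P[π(i) < π(i+1)] = 1/2.
By linearity: E[X] = 137 · (1/2) = (138 − 1) · (1/2) = 137/2 ≈ 68.50000.

E[X] = 137/2 = 68.50000.


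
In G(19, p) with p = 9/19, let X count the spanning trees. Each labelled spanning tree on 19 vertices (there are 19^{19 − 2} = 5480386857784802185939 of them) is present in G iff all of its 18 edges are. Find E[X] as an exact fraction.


K_19 has 19^{19 − 2} = 5480386857784802185939 labelled spanning trees.
For each such spanning tree H, let X_H = 1 if all 18 edges of H are present in G. Then P[X_H = 1] = p^{18} = (9/19)^{18} = 150094635296999121/104127350297911241532841.
Summing the indicators: E[X] = Σ_H E[X_H] = 5480386857784802185939 · p^{18} = 5480386857784802185939 · 150094635296999121/104127350297911241532841 = 150094635296999121/19.
Numerically: E[X] ≈ 7.89972e+15.

E[X] = 5480386857784802185939 · (9/19)^{18} = 150094635296999121/19 ≈ 7.89972e+15.


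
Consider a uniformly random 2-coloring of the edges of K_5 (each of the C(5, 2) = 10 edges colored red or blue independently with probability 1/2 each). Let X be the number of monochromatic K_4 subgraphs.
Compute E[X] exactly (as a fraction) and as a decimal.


Let X = Σ_S X_S over the C(5, 4) = 5 subsets S of size 4, where X_S = 1 if the K_4 on S is monochromatic.
For a fixed S, the K_4 on S has C(4, 2) = 6 edges. P[all 6 edges red] = (1/2)^6, and likewise for blue, so P[monochromatic] = 2·(1/2)^6 = 2^{1 − 6} = 1/32.
Summing: E[X] = C(5, 4) · 2^{1 − 6} = 5 · 1/32 = 5/32.
Numerically: E[X] ≈ 0.15625.

E[X] = C(5,4)·2^(1−C(4,2)) = 5/32 ≈ 0.15625.


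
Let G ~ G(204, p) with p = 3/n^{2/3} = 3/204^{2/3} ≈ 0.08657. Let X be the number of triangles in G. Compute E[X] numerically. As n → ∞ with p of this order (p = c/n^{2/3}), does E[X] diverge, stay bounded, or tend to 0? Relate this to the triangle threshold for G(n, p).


Number of potential triangles: C(204, 3) = 1394204.
Each occurs with probability p³ ≈ (0.08657)³ ≈ 6.4878893e-04.
By linearity: E[X] = C(204, 3)·p³ ≈ 1394204 · 6.4878893e-04 ≈ 904.54412.
Since α = 2/3 < 1, p = c/n^{2/3} ≫ 1/n is above the triangle threshold p ~ 1/n. Asymptotically E[X] ~ (c³/6)·n^{3(1−α)} = (3³/6)·n^{1} → ∞; triangles are abundant w.h.p.

E[X] ≈ 904.54412; in regime p = Θ(1/n^{2/3}) E[X] diverges (above the triangle threshold p ~ 1/n).


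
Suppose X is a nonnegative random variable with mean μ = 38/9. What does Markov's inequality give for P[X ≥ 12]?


μ = E[X] = 38/9, a = 12.
Markov: P[X ≥ 12] ≤ μ/a = (38/9)/12 = 19/54.
Numerically: ≈ 0.3519.
(Since a = 12 > μ = 4.2222, the bound 19/54 is < 1 and informative.)

P[X ≥ 12] ≤ 19/54 ≈ 0.3519.


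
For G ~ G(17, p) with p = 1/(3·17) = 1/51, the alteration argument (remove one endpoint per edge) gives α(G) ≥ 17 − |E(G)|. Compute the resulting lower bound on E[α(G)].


E[|E(G)|] = C(17, 2)·p = 136 · (1/51) = 8/3.
E[α(G)] ≥ n − E[|E(G)|] = 17 − 8/3 = 43/3.
Numerically: ≈ 14.3333.
(This is only a lower bound; the true E[α(G)] may be larger.)

E[α(G)] ≥ 43/3 ≈ 14.3333.


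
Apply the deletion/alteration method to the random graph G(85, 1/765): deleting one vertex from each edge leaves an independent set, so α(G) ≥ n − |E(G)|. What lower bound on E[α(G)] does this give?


E[|E(G)|] = C(85, 2)·p = 3570 · (1/765) = 14/3.
E[α(G)] ≥ n − E[|E(G)|] = 85 − 14/3 = 241/3.
Numerically: ≈ 80.333333.
(This is only a lower bound; the true E[α(G)] may be larger.)

E[α(G)] ≥ 241/3 ≈ 80.333333.


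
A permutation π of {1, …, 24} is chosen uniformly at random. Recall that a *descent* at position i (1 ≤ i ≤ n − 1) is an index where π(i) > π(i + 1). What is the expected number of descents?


Write X = Σ X_I over i = 1, …, 23, with X_I the indicator of one descent.
There are 23 indicators.
For each fixed i, the pair (π(i), π(i+1)) is a uniformly random ordered pair of distinct values from {1, …, 24}; by symmetry P[π(i) > π(i+1)] = 1/2.
By linearity: E[X] = 23 · (1/2) = (24 − 1) · (1/2) = 23/2 ≈ 11.50000.

E[X] = 23/2 = 11.50000.


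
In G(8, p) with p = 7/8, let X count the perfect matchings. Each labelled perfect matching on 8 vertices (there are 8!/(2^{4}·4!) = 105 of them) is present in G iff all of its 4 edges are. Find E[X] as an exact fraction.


K_8 has 8!/(2^{4}·4!) = 105 labelled perfect matchings.
For each such perfect matching H, let X_H = 1 if all 4 edges of H are present in G. Then P[X_H = 1] = p^{4} = (7/8)^{4} = 2401/4096.
By linearity: E[X] = Σ_H E[X_H] = 105 · p^{4} = 105 · 2401/4096 = 252105/4096.
Numerically: E[X] ≈ 61.5491.

E[X] = 105 · (7/8)^{4} = 252105/4096 ≈ 61.5491.


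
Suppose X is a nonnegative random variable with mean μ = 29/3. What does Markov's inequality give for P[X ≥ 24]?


μ = E[X] = 29/3, a = 24.
Markov: P[X ≥ 24] ≤ μ/a = (29/3)/24 = 29/72.
Numerically: ≈ 0.4028.
(Since a = 24 > μ = 9.6667, the bound 29/72 is < 1 and informative.)

P[X ≥ 24] ≤ 29/72 ≈ 0.4028.


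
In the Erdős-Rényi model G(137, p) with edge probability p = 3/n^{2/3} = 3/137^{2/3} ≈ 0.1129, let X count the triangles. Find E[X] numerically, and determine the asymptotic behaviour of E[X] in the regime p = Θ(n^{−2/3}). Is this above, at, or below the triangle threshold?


Number of potential triangles: C(137, 3) = 419220.
Each occurs with probability p³ ≈ (0.1129)³ ≈ 1.438542e-03.
By linearity: E[X] = C(137, 3)·p³ ≈ 419220 · 1.438542e-03 ≈ 603.0657.
Since α = 2/3 < 1, p = c/n^{2/3} ≫ 1/n is above the triangle threshold p ~ 1/n. Asymptotically E[X] ~ (c³/6)·n^{3(1−α)} = (3³/6)·n^{1} → ∞; triangles are abundant w.h.p.

E[X] ≈ 603.0657; in regime p = Θ(1/n^{2/3}) E[X] diverges (above the triangle threshold p ~ 1/n).


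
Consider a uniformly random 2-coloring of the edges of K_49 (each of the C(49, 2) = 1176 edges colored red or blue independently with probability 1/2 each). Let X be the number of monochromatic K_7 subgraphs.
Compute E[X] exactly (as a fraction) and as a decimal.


Let X = Σ_S X_S over the C(49, 7) = 85900584 subsets S of size 7, where X_S = 1 if the K_7 on S is monochromatic.
For a fixed S, the K_7 on S has C(7, 2) = 21 edges. P[all 21 edges red] = (1/2)^21, and likewise for blue, so P[monochromatic] = 2·(1/2)^21 = 2^{1 − 21} = 1/1048576.
Summing: E[X] = C(49, 7) · 2^{1 − 21} = 85900584 · 1/1048576 = 10737573/131072.
Numerically: E[X] ≈ 81.92118.

E[X] = C(49,7)·2^(1−C(7,2)) = 10737573/131072 ≈ 81.92118.


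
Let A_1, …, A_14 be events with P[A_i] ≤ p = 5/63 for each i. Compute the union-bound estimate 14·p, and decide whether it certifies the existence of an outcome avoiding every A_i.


Union bound: P[∪_{i=1}^{14} A_i] ≤ Σ_i P[A_i] ≤ 14·p = 14·(5/63) = 10/9.
Numerically: 10/9 ≈ 1.111.
Is 10/9 < 1? NO.
Since the bound 10/9 is ≥ 1, the union bound is uninformative here; it does NOT by itself certify existence.

14·p = 10/9 ≈ 1.111; existence NOT certified by the union bound.


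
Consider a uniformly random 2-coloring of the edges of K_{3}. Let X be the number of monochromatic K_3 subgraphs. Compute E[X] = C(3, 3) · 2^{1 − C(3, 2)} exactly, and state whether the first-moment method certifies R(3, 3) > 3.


E[X] = C(3, 3) · 2^{1 − 3} = 1 · 2^{−2} = 1/4.
As a reduced fraction: E[X] = 1/4 ≈ 0.2500.
Is E[X] < 1? YES.
Since E[X] < 1, there exists a 2-coloring of K_{3} with no monochromatic K_3; hence R(3, 3) > 3.

E[X] = 1/4 ≈ 0.2500; E[X] < 1, so R(3, 3) > 3.


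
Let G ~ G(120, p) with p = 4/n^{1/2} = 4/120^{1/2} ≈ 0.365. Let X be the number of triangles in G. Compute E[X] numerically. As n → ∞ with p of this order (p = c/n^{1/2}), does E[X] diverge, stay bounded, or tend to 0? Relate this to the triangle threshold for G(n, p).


Number of potential triangles: C(120, 3) = 280840.
Each occurs with probability p³ ≈ (0.365)³ ≈ 4.86864e-02.
By linearity: E[X] = C(120, 3)·p³ ≈ 280840 · 4.86864e-02 ≈ 13673.102.
Since α = 1/2 < 1, p = c/n^{1/2} ≫ 1/n is above the triangle threshold p ~ 1/n. Asymptotically E[X] ~ (c³/6)·n^{3(1−α)} = (4³/6)·n^{1.5} → ∞; triangles are abundant w.h.p.

E[X] ≈ 13673.102; in regime p = Θ(1/n^{1/2}) E[X] diverges (above the triangle threshold p ~ 1/n).


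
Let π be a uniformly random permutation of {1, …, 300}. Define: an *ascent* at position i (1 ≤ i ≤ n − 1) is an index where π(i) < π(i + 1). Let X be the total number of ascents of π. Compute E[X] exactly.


Write X = Σ X_I over i = 1, …, 299, with X_I the indicator of one ascent.
There are 299 indicators.
For each fixed i, the pair (π(i), π(i+1)) is a uniformly random ordered pair of distinct values from {1, …, 300}; by symmetry P[π(i) < π(i+1)] = 1/2.
By linearity: E[X] = 299 · (1/2) = (300 − 1) · (1/2) = 299/2 ≈ 149.50000.

E[X] = 299/2 = 149.50000.


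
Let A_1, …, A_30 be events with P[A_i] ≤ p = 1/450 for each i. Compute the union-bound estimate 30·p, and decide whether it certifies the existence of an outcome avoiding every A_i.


Union bound: P[∪_{i=1}^{30} A_i] ≤ Σ_i P[A_i] ≤ 30·p = 30·(1/450) = 1/15.
Numerically: 1/15 ≈ 0.066667.
Is 1/15 < 1? YES.
Since P[∪ A_i] ≤ 1/15 < 1, the complement has P[∩ A_i^c] ≥ 1 − 1/15 = 14/15 > 0, so some outcome avoids every A_i.

30·p = 1/15 ≈ 0.066667; existence CERTIFIED by the union bound.


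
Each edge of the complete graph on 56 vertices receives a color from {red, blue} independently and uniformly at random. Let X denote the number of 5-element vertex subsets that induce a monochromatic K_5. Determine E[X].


Let X = Σ_S X_S over the C(56, 5) = 3819816 subsets S of size 5, where X_S = 1 if the K_5 on S is monochromatic.
For a fixed S, the K_5 on S has C(5, 2) = 10 edges. P[all 10 edges red] = (1/2)^10, and likewise for blue, so P[monochromatic] = 2·(1/2)^10 = 2^{1 − 10} = 1/512.
By linearity: E[X] = C(56, 5) · 2^{1 − 10} = 3819816 · 1/512 = 477477/64.
Numerically: E[X] ≈ 7460.5781.

E[X] = C(56,5)·2^(1−C(5,2)) = 477477/64 ≈ 7460.5781.
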